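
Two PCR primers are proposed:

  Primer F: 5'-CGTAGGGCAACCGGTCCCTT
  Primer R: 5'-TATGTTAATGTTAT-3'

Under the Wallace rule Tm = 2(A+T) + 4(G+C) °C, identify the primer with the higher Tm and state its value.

Primer F: A+T=7, G+C=13 → Tm = 2(7)+4(13) = 66°C
Primer R: A+T=12, G+C=2 → Tm = 2(12)+4(2) = 32°C
66°C vs 32°C → primer F is higher.

Primer F, 66°C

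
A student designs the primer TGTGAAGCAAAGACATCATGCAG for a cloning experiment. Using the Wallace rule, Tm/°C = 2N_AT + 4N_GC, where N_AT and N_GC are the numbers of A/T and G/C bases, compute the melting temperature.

66°C

Counting bases: G=6, C=4, T=4, A=9
AT pairs contribute 13, GC pairs contribute 10.
Tm = 2×13 + 4×10 = 66°C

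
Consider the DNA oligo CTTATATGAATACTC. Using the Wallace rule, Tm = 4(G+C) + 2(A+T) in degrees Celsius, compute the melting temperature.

38°C

Scanning the sequence gives G=1, C=3, A=5, T=6.
A+T = 11, G+C = 4
Tm = 4·4 + 2·11 = 16 + 22 = 38°C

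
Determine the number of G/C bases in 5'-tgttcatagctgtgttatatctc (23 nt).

8

G=4, T=11, A=4, C=4
Total G or C: 4 + 4 = 8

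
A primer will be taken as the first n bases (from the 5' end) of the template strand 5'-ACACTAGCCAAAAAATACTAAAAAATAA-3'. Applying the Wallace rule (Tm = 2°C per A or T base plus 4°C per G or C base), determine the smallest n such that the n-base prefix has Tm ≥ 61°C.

First 24 bases: ACACTAGCCAAAAAATACTAAAAA → Tm = 60°C (< 61°C)
First 25 bases: ACACTAGCCAAAAAATACTAAAAAA → Tm = 62°C (≥ 61°C)
Each additional base adds 2°C (A/T) or 4°C (G/C), so Tm is non-decreasing in n; n = 25 is the first length to reach 61°C.

n = 25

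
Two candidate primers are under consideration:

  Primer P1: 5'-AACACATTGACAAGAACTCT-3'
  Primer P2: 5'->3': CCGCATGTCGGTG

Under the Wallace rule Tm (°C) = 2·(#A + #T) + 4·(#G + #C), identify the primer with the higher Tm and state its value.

Primer P1: A+T=13, G+C=7 → Tm = 2(13)+4(7) = 54°C
Primer P2: A+T=4, G+C=9 → Tm = 2(4)+4(9) = 44°C
54°C vs 44°C → primer P1 is higher.

Primer P1, 54°C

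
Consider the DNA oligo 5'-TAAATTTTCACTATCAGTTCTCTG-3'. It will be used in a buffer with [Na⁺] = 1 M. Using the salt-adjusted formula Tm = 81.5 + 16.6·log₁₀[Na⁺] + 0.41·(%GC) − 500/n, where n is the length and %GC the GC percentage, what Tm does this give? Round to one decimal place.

72.6°C

Length n = 24. T=11, G=2, A=6, C=5
G+C = 7, so %GC = 7/24 × 100 = 29.167%
Salt term: 16.6 × (0) = 0
GC term: 0.41 × 29.167 = 11.958; length term: −500/24 = −20.833
Tm = 81.5 + (0) + 11.958 − 20.833 = 72.625 → 72.6°C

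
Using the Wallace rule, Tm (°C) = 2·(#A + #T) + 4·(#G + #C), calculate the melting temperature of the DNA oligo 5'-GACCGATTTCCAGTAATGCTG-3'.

62°C

Counting bases: C=5, T=6, G=5, A=5
AT pairs contribute 11, GC pairs contribute 10.
Tm = 4·10 + 2·11 = 40 + 22 = 62°C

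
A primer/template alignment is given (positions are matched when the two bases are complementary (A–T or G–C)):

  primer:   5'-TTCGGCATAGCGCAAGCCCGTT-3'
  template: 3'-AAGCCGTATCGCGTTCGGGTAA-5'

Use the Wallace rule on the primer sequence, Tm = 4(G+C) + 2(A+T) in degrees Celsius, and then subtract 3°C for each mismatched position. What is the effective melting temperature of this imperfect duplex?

Primer base counts: A=4, T=5, G=6, C=7 → A+T=9, G+C=13
Perfect-match Tm = 2(9) + 4(13) = 18 + 52 = 70°C
Mismatches (positions where the bases are not complementary): 1 (at position 20)
Effective Tm = 70 − 1×3 = 70 − 3 = 67°C

67°C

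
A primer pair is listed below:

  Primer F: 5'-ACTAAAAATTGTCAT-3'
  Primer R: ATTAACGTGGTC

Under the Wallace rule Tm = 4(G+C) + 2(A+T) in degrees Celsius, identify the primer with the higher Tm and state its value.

Primer F, 36°C

Primer F: A+T=12, G+C=3 → Tm = 2(12)+4(3) = 36°C
Primer R: A+T=7, G+C=5 → Tm = 2(7)+4(5) = 34°C
36°C vs 34°C → primer F is higher.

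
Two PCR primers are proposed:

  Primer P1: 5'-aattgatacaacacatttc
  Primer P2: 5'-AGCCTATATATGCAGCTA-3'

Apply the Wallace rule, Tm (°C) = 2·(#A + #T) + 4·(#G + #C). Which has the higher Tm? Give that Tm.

Primer P2, 50°C

Primer P1: A+T=14, G+C=5 → Tm = 2(14)+4(5) = 48°C
Primer P2: A+T=11, G+C=7 → Tm = 2(11)+4(7) = 50°C
48°C vs 50°C → primer P2 is higher.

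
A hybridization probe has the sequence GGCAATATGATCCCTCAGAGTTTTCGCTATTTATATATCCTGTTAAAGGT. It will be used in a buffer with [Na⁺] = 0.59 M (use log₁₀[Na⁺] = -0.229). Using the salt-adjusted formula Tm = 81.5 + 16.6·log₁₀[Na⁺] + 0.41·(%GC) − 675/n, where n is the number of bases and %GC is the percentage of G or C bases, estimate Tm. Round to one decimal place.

79.0°C

Length n = 50. A=13, G=9, T=19, C=9
G+C = 18, so %GC = 18/50 × 100 = 36%
Salt term: 16.6 × (-0.229) = -3.801
GC term: 0.41 × 36 = 14.76; length term: −675/50 = −13.5
Tm = 81.5 + (-3.801) + 14.76 − 13.5 = 78.959 → 79.0°C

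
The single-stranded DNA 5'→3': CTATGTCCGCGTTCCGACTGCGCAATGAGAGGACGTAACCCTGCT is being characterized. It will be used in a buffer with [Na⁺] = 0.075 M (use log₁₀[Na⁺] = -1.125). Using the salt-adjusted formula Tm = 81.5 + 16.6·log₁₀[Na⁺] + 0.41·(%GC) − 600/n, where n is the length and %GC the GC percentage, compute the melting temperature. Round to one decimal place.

Length n = 45. Scanning the sequence gives T=10, C=14, G=12, A=9.
G+C = 26, so %GC = 26/45 × 100 = 57.778%
Salt term: 16.6 × (-1.125) = -18.675
GC term: 0.41 × 57.778 = 23.689; length term: −600/45 = −13.333
Tm = 81.5 + (-18.675) + 23.689 − 13.333 = 73.181 → 73.2°C

73.2°C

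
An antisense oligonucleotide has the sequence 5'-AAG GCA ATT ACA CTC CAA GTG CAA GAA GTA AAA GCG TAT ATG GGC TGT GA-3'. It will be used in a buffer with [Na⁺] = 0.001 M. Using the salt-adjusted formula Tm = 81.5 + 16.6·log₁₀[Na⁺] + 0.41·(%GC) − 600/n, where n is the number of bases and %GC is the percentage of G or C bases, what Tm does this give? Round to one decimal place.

Length n = 50. Base counts: A=19, G=13, C=8, T=10
G+C = 21, so %GC = 21/50 × 100 = 42%
Salt term: 16.6 × (-3) = -49.8
GC term: 0.41 × 42 = 17.22; length term: −600/50 = −12
Tm = 81.5 + (-49.8) + 17.22 − 12 = 36.92 → 36.9°C

36.9°C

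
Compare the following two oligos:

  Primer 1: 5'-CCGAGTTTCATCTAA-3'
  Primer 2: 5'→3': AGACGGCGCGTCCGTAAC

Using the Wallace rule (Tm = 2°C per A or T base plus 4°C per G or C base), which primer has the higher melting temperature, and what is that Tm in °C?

Primer 2, 60°C

Primer 1: A+T=9, G+C=6 → Tm = 2(9)+4(6) = 42°C
Primer 2: A+T=6, G+C=12 → Tm = 2(6)+4(12) = 60°C
42°C vs 60°C → primer 2 is higher.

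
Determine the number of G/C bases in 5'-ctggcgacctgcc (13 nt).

10

Counting bases: C=6, T=2, G=4, A=1
Total G or C: 4 + 6 = 10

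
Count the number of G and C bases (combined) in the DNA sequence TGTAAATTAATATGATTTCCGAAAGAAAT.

Scanning the sequence gives C=2, T=10, A=13, G=4.
Total G or C: 4 + 2 = 6

6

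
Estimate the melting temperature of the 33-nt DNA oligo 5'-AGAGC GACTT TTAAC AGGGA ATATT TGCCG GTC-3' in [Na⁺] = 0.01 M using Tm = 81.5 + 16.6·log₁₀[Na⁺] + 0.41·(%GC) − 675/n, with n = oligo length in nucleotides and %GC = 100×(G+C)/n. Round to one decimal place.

Length n = 33. Base counts: T=9, A=9, G=9, C=6
G+C = 15, so %GC = 15/33 × 100 = 45.455%
Salt term: 16.6 × (-2) = -33.2
GC term: 0.41 × 45.455 = 18.637; length term: −675/33 = −20.455
Tm = 81.5 + (-33.2) + 18.637 − 20.455 = 46.482 → 46.5°C

46.5°C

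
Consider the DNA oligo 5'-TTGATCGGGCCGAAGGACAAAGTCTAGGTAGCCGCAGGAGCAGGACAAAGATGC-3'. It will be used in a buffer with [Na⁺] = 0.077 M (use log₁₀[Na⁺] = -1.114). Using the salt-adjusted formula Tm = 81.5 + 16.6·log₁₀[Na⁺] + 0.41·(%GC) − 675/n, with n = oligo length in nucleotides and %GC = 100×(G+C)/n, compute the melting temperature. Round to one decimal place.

Length n = 54. Base counts: C=11, T=7, A=17, G=19
G+C = 30, so %GC = 30/54 × 100 = 55.556%
Salt term: 16.6 × (-1.114) = -18.492
GC term: 0.41 × 55.556 = 22.778; length term: −675/54 = −12.5
Tm = 81.5 + (-18.492) + 22.778 − 12.5 = 73.286 → 73.3°C

73.3°C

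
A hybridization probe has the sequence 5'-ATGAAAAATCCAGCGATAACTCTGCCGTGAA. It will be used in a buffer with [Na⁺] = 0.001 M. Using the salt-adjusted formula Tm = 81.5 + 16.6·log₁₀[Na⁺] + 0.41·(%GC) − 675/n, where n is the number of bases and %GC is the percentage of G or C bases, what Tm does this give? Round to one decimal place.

27.1°C

Length n = 31. T=6, C=7, A=12, G=6
G+C = 13, so %GC = 13/31 × 100 = 41.935%
Salt term: 16.6 × (-3) = -49.8
GC term: 0.41 × 41.935 = 17.193; length term: −675/31 = −21.774
Tm = 81.5 + (-49.8) + 17.193 − 21.774 = 27.119 → 27.1°C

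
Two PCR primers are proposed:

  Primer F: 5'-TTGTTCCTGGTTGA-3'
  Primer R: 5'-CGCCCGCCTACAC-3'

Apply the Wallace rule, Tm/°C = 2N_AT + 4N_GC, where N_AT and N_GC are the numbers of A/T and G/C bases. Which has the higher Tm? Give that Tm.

Primer R, 46°C

Primer F: A+T=8, G+C=6 → Tm = 2(8)+4(6) = 40°C
Primer R: A+T=3, G+C=10 → Tm = 2(3)+4(10) = 46°C
40°C vs 46°C → primer R is higher.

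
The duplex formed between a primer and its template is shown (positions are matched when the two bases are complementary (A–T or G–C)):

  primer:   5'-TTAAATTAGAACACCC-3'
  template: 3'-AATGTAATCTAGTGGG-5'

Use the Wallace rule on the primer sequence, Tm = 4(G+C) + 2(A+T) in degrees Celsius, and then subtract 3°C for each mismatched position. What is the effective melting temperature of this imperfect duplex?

Primer base counts: A=7, T=4, G=1, C=4 → A+T=11, G+C=5
Perfect-match Tm = 2(11) + 4(5) = 22 + 20 = 42°C
Mismatches (positions where the bases are not complementary): 2 (at positions 4, 11)
Effective Tm = 42 − 2×3 = 42 − 6 = 36°C

36°C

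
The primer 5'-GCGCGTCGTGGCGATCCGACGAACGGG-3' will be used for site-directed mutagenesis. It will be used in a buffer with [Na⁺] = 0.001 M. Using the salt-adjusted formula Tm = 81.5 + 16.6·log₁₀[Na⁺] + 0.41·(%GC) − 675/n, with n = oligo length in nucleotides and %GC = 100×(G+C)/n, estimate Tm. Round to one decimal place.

37.1°C

Length n = 27. Scanning the sequence gives A=4, G=12, C=8, T=3.
G+C = 20, so %GC = 20/27 × 100 = 74.074%
Salt term: 16.6 × (-3) = -49.8
GC term: 0.41 × 74.074 = 30.37; length term: −675/27 = −25
Tm = 81.5 + (-49.8) + 30.37 − 25 = 37.07 → 37.1°C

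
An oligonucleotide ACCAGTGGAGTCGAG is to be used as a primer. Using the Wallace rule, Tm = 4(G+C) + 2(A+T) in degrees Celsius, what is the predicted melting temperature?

48°C

Base counts: T=2, A=4, C=3, G=6
So N_AT = 6 and N_GC = 9.
Tm = 2(6) + 4(9) = 12 + 36 = 48°C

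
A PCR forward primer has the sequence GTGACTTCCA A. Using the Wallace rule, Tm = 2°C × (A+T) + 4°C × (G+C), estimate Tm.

T=3, G=2, A=3, C=3
AT pairs contribute 6, GC pairs contribute 5.
Tm = 4·5 + 2·6 = 20 + 12 = 32°C

32°C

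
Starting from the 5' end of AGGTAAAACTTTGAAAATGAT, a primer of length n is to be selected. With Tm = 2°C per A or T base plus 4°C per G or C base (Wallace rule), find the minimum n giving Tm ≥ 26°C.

n = 10

First 9 bases: AGGTAAAAC → Tm = 24°C (< 26°C)
First 10 bases: AGGTAAAACT → Tm = 26°C (≥ 26°C)
Since every base adds ≥2°C, Tm only increases with n, so the threshold is first crossed at n = 10.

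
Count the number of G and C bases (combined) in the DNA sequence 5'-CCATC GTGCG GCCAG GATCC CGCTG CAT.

Counting bases: T=5, C=11, G=8, A=4
Total G or C: 8 + 11 = 19

19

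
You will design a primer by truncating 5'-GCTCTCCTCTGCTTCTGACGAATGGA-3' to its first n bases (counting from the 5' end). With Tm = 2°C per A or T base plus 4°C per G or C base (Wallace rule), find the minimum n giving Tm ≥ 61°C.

n = 20

First 19 bases: GCTCTCCTCTGCTTCTGAC → Tm = 60°C (< 61°C)
First 20 bases: GCTCTCCTCTGCTTCTGACG → Tm = 64°C (≥ 61°C)
Each additional base adds 2°C (A/T) or 4°C (G/C), so Tm is non-decreasing in n; n = 20 is the first length to reach 61°C.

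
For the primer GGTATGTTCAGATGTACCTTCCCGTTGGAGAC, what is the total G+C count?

16

Scanning the sequence gives T=10, G=9, A=6, C=7.
G+C = 9 + 7 = 16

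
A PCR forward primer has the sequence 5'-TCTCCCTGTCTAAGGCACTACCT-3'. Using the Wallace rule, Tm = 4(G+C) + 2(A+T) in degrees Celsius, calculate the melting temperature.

C=9, G=3, T=7, A=4
AT pairs contribute 11, GC pairs contribute 12.
Tm = 2(11) + 4(12) = 22 + 48 = 70°C

70°C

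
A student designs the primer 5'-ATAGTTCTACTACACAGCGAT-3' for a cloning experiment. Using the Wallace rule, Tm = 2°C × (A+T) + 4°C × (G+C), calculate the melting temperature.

58°C

A=7, T=6, G=3, C=5
A+T = 13, G+C = 8
Tm = 2(13) + 4(8) = 26 + 32 = 58°C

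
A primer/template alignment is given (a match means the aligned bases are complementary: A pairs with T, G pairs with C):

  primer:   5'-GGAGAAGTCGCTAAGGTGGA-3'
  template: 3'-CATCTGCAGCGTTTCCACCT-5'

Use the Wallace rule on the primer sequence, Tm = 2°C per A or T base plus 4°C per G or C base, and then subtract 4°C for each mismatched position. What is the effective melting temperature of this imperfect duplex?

50°C

Primer base counts: A=6, T=3, G=9, C=2 → A+T=9, G+C=11
Perfect-match Tm = 2(9) + 4(11) = 18 + 44 = 62°C
Mismatches (positions where the bases are not complementary): 3 (at positions 2, 6, 12)
Effective Tm = 62 − 3×4 = 62 − 12 = 50°C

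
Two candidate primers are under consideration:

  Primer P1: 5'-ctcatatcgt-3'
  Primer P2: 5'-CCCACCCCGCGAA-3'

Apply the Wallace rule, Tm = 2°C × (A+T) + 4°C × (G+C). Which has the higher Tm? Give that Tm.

Primer P1: A+T=6, G+C=4 → Tm = 2(6)+4(4) = 28°C
Primer P2: A+T=3, G+C=10 → Tm = 2(3)+4(10) = 46°C
28°C vs 46°C → primer P2 is higher.

Primer P2, 46°C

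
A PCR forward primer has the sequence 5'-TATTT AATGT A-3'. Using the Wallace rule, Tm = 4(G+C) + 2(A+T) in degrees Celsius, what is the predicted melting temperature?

Scanning the sequence gives C=0, A=4, T=6, G=1.
A+T = 10, G+C = 1
Tm = 4·1 + 2·10 = 4 + 20 = 24°C

24°C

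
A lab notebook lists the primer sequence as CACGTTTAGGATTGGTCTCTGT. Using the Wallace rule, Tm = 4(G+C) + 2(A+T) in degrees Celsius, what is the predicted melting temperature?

64°C

Counting bases: T=9, C=4, G=6, A=3
So N_AT = 12 and N_GC = 10.
Tm = 4·10 + 2·12 = 40 + 24 = 64°C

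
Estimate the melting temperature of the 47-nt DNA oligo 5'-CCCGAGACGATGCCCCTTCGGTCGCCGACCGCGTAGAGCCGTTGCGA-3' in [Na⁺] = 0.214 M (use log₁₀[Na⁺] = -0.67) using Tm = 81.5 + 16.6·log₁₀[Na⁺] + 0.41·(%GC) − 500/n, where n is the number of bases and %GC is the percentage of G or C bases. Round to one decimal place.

88.5°C

Length n = 47. Base counts: C=18, T=7, G=15, A=7
G+C = 33, so %GC = 33/47 × 100 = 70.213%
Salt term: 16.6 × (-0.67) = -11.122
GC term: 0.41 × 70.213 = 28.787; length term: −500/47 = −10.638
Tm = 81.5 + (-11.122) + 28.787 − 10.638 = 88.527 → 88.5°C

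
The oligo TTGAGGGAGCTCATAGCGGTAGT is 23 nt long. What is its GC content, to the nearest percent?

52%

Counting bases: G=9, C=3, A=5, T=6
G+C = 9 + 3 = 12 out of 23 bases
%GC = 12/23 × 100 = 52.17% ≈ 52%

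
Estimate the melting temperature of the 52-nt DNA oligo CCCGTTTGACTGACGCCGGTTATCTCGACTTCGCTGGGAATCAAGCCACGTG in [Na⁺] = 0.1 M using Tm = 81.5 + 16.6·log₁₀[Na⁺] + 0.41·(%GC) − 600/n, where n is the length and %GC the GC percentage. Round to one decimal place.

Length n = 52. Counting bases: A=9, C=16, G=14, T=13
G+C = 30, so %GC = 30/52 × 100 = 57.692%
Salt term: 16.6 × (-1) = -16.6
GC term: 0.41 × 57.692 = 23.654; length term: −600/52 = −11.538
Tm = 81.5 + (-16.6) + 23.654 − 11.538 = 77.016 → 77.0°C

77.0°C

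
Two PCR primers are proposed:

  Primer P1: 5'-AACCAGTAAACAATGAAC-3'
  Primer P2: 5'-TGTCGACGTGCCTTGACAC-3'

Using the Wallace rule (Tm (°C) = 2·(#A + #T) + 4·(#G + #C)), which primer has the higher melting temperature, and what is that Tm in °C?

Primer P2, 60°C

Primer P1: A+T=12, G+C=6 → Tm = 2(12)+4(6) = 48°C
Primer P2: A+T=8, G+C=11 → Tm = 2(8)+4(11) = 60°C
48°C vs 60°C → primer P2 is higher.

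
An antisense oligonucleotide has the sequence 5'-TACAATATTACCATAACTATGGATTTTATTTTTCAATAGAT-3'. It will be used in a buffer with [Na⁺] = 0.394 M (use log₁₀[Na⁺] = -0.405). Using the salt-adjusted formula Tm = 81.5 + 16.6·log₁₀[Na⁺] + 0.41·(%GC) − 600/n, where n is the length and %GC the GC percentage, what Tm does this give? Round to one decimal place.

68.1°C

Length n = 41. Counting bases: T=18, G=3, C=5, A=15
G+C = 8, so %GC = 8/41 × 100 = 19.512%
Salt term: 16.6 × (-0.405) = -6.723
GC term: 0.41 × 19.512 = 8; length term: −600/41 = −14.634
Tm = 81.5 + (-6.723) + 8 − 14.634 = 68.143 → 68.1°C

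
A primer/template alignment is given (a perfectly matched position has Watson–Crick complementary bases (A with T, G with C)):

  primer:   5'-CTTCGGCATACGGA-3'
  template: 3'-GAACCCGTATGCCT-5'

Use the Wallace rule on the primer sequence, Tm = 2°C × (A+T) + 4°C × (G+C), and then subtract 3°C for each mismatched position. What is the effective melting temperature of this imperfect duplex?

41°C

Primer base counts: A=3, T=3, G=4, C=4 → A+T=6, G+C=8
Perfect-match Tm = 2(6) + 4(8) = 12 + 32 = 44°C
Mismatches (positions where the bases are not complementary): 1 (at position 4)
Effective Tm = 44 − 1×3 = 44 − 3 = 41°C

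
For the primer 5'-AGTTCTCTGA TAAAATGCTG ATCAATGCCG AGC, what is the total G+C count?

Base counts: A=10, C=7, G=7, T=9
Total G or C: 7 + 7 = 14

14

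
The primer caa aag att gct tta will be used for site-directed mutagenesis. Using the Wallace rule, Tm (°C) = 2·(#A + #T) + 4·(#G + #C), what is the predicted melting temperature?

Base counts: C=2, G=2, T=5, A=6
So N_AT = 11 and N_GC = 4.
Tm = 4·4 + 2·11 = 16 + 22 = 38°C

38°C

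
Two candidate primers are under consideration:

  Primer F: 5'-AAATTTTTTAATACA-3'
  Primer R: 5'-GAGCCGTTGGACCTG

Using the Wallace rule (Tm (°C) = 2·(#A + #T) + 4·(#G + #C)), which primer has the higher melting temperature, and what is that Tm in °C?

Primer F: A+T=14, G+C=1 → Tm = 2(14)+4(1) = 32°C
Primer R: A+T=5, G+C=10 → Tm = 2(5)+4(10) = 50°C
32°C vs 50°C → primer R is higher.

Primer R, 50°C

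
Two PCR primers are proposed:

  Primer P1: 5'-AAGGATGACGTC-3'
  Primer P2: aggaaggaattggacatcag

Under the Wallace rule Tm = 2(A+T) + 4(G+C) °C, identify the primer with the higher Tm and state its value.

Primer P2, 58°C

Primer P1: A+T=6, G+C=6 → Tm = 2(6)+4(6) = 36°C
Primer P2: A+T=11, G+C=9 → Tm = 2(11)+4(9) = 58°C
36°C vs 58°C → primer P2 is higher.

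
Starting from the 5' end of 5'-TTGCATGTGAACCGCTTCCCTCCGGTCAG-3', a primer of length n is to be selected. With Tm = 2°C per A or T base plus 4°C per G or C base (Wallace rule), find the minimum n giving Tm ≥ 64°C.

First 20 bases: TTGCATGTGAACCGCTTCCC → Tm = 62°C (< 64°C)
First 21 bases: TTGCATGTGAACCGCTTCCCT → Tm = 64°C (≥ 64°C)
Each additional base adds 2°C (A/T) or 4°C (G/C), so Tm is non-decreasing in n; n = 21 is the first length to reach 64°C.

n = 21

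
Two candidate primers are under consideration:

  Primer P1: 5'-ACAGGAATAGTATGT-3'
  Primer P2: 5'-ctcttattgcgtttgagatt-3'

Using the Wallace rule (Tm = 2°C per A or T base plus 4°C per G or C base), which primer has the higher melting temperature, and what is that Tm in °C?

Primer P1: A+T=10, G+C=5 → Tm = 2(10)+4(5) = 40°C
Primer P2: A+T=13, G+C=7 → Tm = 2(13)+4(7) = 54°C
40°C vs 54°C → primer P2 is higher.

Primer P2, 54°C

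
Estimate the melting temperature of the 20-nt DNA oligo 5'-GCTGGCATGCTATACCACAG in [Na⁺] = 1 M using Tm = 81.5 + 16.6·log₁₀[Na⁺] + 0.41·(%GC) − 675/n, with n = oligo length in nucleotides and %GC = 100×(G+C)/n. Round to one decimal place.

Length n = 20. Counting bases: A=5, T=4, C=6, G=5
G+C = 11, so %GC = 11/20 × 100 = 55%
Salt term: 16.6 × (0) = 0
GC term: 0.41 × 55 = 22.55; length term: −675/20 = −33.75
Tm = 81.5 + (0) + 22.55 − 33.75 = 70.3 → 70.3°C

70.3°C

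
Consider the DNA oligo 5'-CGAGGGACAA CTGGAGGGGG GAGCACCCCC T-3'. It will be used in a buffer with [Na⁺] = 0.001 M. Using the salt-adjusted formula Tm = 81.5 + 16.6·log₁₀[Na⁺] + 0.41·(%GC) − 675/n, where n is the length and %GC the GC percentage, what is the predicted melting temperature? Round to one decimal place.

39.0°C

Length n = 31. Base counts: T=2, C=9, A=7, G=13
G+C = 22, so %GC = 22/31 × 100 = 70.968%
Salt term: 16.6 × (-3) = -49.8
GC term: 0.41 × 70.968 = 29.097; length term: −675/31 = −21.774
Tm = 81.5 + (-49.8) + 29.097 − 21.774 = 39.023 → 39.0°C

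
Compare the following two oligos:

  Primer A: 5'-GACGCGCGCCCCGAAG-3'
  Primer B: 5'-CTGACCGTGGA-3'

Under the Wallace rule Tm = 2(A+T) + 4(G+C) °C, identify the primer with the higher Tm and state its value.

Primer A, 58°C

Primer A: A+T=3, G+C=13 → Tm = 2(3)+4(13) = 58°C
Primer B: A+T=4, G+C=7 → Tm = 2(4)+4(7) = 36°C
58°C vs 36°C → primer A is higher.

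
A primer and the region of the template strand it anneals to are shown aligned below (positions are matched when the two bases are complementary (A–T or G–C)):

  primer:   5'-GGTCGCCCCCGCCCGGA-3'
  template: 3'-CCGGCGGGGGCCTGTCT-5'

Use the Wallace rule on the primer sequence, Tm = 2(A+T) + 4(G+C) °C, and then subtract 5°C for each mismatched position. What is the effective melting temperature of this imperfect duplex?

Primer base counts: A=1, T=1, G=6, C=9 → A+T=2, G+C=15
Perfect-match Tm = 2(2) + 4(15) = 4 + 60 = 64°C
Mismatches (positions where the bases are not complementary): 4 (at positions 3, 12, 13, 15)
Effective Tm = 64 − 4×5 = 64 − 20 = 44°C

44°C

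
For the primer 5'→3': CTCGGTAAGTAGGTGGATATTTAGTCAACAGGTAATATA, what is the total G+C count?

Counting bases: C=4, T=12, G=10, A=13
Total G or C: 10 + 4 = 14

14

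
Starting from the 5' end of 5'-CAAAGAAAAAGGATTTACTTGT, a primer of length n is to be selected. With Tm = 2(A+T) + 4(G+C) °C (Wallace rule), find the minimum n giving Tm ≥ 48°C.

First 18 bases: CAAAGAAAAAGGATTTAC → Tm = 46°C (< 48°C)
First 19 bases: CAAAGAAAAAGGATTTACT → Tm = 48°C (≥ 48°C)
Since every base adds ≥2°C, Tm only increases with n, so the threshold is first crossed at n = 19.

n = 19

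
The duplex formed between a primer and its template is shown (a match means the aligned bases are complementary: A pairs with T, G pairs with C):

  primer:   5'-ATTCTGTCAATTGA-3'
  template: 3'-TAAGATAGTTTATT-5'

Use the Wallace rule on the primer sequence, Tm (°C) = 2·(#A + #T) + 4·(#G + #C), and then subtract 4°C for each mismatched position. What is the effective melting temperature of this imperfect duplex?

Primer base counts: A=4, T=6, G=2, C=2 → A+T=10, G+C=4
Perfect-match Tm = 2(10) + 4(4) = 20 + 16 = 36°C
Mismatches (positions where the bases are not complementary): 3 (at positions 6, 11, 13)
Effective Tm = 36 − 3×4 = 36 − 12 = 24°C

24°C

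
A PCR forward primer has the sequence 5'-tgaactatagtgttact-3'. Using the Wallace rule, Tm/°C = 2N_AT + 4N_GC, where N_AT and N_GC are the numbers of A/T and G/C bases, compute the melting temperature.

44°C

Counting bases: C=2, T=7, A=5, G=3
AT pairs contribute 12, GC pairs contribute 5.
Tm = 2×12 + 4×5 = 44°C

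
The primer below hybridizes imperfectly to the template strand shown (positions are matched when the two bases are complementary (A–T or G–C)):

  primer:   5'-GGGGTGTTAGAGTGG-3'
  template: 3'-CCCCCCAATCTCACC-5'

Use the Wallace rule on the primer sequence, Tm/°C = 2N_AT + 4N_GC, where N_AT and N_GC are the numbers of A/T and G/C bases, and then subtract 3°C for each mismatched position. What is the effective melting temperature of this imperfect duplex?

Primer base counts: A=2, T=4, G=9, C=0 → A+T=6, G+C=9
Perfect-match Tm = 2(6) + 4(9) = 12 + 36 = 48°C
Mismatches (positions where the bases are not complementary): 1 (at position 5)
Effective Tm = 48 − 1×3 = 48 − 3 = 45°C

45°C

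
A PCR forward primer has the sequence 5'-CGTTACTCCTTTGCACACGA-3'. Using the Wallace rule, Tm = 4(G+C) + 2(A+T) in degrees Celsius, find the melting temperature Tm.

Counting bases: C=7, T=6, A=4, G=3
So N_AT = 10 and N_GC = 10.
Tm = 4·10 + 2·10 = 40 + 20 = 60°C

60°C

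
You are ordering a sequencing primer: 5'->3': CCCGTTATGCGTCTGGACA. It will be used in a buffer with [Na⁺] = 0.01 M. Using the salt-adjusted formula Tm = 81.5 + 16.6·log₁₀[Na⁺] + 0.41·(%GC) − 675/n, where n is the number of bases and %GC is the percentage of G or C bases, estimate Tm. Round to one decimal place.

36.5°C

Length n = 19. Base counts: A=3, C=6, G=5, T=5
G+C = 11, so %GC = 11/19 × 100 = 57.895%
Salt term: 16.6 × (-2) = -33.2
GC term: 0.41 × 57.895 = 23.737; length term: −675/19 = −35.526
Tm = 81.5 + (-33.2) + 23.737 − 35.526 = 36.511 → 36.5°C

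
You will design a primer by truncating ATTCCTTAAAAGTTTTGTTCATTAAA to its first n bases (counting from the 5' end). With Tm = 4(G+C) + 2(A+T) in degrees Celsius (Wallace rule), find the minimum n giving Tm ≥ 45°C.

n = 19

First 18 bases: ATTCCTTAAAAGTTTTGT → Tm = 44°C (< 45°C)
First 19 bases: ATTCCTTAAAAGTTTTGTT → Tm = 46°C (≥ 45°C)
Since every base adds ≥2°C, Tm only increases with n, so the threshold is first crossed at n = 19.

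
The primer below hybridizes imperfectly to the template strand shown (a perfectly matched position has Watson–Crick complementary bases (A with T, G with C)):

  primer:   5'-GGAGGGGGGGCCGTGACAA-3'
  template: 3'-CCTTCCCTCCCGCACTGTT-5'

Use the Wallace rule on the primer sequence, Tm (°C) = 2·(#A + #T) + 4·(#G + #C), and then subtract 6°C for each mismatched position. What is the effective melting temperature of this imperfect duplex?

Primer base counts: A=4, T=1, G=11, C=3 → A+T=5, G+C=14
Perfect-match Tm = 2(5) + 4(14) = 10 + 56 = 66°C
Mismatches (positions where the bases are not complementary): 3 (at positions 4, 8, 11)
Effective Tm = 66 − 3×6 = 66 − 18 = 48°C

48°C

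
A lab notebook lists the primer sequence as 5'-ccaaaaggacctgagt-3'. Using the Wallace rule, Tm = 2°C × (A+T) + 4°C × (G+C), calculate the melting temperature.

Counting bases: A=6, G=4, C=4, T=2
AT pairs contribute 8, GC pairs contribute 8.
Tm = 2×8 + 4×8 = 48°C

48°C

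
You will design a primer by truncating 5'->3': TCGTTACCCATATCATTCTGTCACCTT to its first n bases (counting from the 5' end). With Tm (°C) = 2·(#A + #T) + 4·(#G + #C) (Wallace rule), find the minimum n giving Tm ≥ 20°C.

First 6 bases: TCGTTA → Tm = 16°C (< 20°C)
First 7 bases: TCGTTAC → Tm = 20°C (≥ 20°C)
Since every base adds ≥2°C, Tm only increases with n, so the threshold is first crossed at n = 7.

n = 7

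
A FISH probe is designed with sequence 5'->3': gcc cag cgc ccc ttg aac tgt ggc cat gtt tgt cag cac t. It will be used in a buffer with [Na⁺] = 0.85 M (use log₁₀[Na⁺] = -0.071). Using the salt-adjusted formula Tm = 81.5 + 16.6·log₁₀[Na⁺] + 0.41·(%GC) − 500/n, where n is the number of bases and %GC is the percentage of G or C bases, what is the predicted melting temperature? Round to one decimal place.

92.4°C

Length n = 40. Scanning the sequence gives C=14, T=10, A=6, G=10.
G+C = 24, so %GC = 24/40 × 100 = 60%
Salt term: 16.6 × (-0.071) = -1.179
GC term: 0.41 × 60 = 24.6; length term: −500/40 = −12.5
Tm = 81.5 + (-1.179) + 24.6 − 12.5 = 92.421 → 92.4°C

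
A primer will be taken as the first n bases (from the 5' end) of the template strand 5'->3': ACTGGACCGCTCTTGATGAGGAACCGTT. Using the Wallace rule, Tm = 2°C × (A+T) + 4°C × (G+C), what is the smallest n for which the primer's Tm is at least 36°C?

n = 11

First 10 bases: ACTGGACCGC → Tm = 34°C (< 36°C)
First 11 bases: ACTGGACCGCT → Tm = 36°C (≥ 36°C)
Each additional base adds 2°C (A/T) or 4°C (G/C), so Tm is non-decreasing in n; n = 11 is the first length to reach 36°C.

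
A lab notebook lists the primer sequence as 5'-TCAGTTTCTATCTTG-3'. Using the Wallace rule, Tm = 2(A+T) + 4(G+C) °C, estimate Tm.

Base counts: C=3, A=2, T=8, G=2
AT pairs contribute 10, GC pairs contribute 5.
Tm = 2(10) + 4(5) = 20 + 20 = 40°C

40°C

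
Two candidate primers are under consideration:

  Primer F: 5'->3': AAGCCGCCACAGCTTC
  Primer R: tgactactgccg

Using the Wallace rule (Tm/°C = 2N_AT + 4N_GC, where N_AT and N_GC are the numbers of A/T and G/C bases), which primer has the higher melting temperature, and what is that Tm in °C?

Primer F, 52°C

Primer F: A+T=6, G+C=10 → Tm = 2(6)+4(10) = 52°C
Primer R: A+T=5, G+C=7 → Tm = 2(5)+4(7) = 38°C
52°C vs 38°C → primer F is higher.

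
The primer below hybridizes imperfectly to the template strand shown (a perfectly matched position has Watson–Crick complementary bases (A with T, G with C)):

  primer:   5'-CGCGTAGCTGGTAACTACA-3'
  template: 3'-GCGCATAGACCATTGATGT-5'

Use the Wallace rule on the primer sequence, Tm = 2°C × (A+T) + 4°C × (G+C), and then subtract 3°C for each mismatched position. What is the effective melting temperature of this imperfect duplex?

Primer base counts: A=5, T=4, G=5, C=5 → A+T=9, G+C=10
Perfect-match Tm = 2(9) + 4(10) = 18 + 40 = 58°C
Mismatches (positions where the bases are not complementary): 1 (at position 7)
Effective Tm = 58 − 1×3 = 58 − 3 = 55°C

55°C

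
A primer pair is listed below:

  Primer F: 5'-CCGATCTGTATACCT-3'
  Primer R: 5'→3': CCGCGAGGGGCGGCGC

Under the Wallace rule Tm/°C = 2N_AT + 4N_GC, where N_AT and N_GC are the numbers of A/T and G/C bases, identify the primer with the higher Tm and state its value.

Primer F: A+T=8, G+C=7 → Tm = 2(8)+4(7) = 44°C
Primer R: A+T=1, G+C=15 → Tm = 2(1)+4(15) = 62°C
44°C vs 62°C → primer R is higher.

Primer R, 62°C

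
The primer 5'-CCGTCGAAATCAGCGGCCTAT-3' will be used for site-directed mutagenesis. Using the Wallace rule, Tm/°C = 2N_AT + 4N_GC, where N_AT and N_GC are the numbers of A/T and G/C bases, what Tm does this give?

Base counts: C=7, T=4, G=5, A=5
AT pairs contribute 9, GC pairs contribute 12.
Tm = 2×9 + 4×12 = 66°C

66°C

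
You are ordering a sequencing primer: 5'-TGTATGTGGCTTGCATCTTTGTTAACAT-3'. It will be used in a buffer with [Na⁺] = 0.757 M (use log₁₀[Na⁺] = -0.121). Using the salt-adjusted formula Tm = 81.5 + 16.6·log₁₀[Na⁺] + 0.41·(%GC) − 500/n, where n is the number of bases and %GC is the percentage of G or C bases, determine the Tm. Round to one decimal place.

76.3°C

Length n = 28. Base counts: C=4, G=6, T=13, A=5
G+C = 10, so %GC = 10/28 × 100 = 35.714%
Salt term: 16.6 × (-0.121) = -2.009
GC term: 0.41 × 35.714 = 14.643; length term: −500/28 = −17.857
Tm = 81.5 + (-2.009) + 14.643 − 17.857 = 76.277 → 76.3°C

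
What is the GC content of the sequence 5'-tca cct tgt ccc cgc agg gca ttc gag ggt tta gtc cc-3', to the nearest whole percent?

61%

Counting bases: A=5, G=10, T=10, C=13
G+C = 10 + 13 = 23 out of 38 bases
%GC = 23/38 × 100 = 60.53% ≈ 61%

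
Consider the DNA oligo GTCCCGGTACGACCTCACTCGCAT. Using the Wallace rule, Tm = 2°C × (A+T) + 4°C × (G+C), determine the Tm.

78°C

C=10, G=5, A=4, T=5
So N_AT = 9 and N_GC = 15.
Tm = 2×9 + 4×15 = 78°C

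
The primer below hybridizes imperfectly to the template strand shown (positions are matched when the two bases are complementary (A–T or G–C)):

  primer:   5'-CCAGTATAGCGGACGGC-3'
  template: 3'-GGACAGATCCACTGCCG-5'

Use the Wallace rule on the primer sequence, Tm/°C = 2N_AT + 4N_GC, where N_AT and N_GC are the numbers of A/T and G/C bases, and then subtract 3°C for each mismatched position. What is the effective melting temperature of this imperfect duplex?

Primer base counts: A=4, T=2, G=6, C=5 → A+T=6, G+C=11
Perfect-match Tm = 2(6) + 4(11) = 12 + 44 = 56°C
Mismatches (positions where the bases are not complementary): 4 (at positions 3, 6, 10, 11)
Effective Tm = 56 − 4×3 = 56 − 12 = 44°C

44°C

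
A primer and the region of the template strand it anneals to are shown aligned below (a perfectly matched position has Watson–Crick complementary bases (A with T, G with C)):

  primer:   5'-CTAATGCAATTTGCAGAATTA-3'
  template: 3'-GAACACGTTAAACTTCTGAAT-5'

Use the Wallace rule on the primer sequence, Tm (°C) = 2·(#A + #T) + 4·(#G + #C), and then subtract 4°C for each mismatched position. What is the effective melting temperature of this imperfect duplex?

Primer base counts: A=8, T=7, G=3, C=3 → A+T=15, G+C=6
Perfect-match Tm = 2(15) + 4(6) = 30 + 24 = 54°C
Mismatches (positions where the bases are not complementary): 4 (at positions 3, 4, 14, 18)
Effective Tm = 54 − 4×4 = 54 − 16 = 38°C

38°C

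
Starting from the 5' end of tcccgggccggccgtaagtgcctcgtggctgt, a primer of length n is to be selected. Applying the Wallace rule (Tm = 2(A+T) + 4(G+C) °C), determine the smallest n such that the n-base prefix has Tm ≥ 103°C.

First 29 bases: TCCCGGGCCGGCCGTAAGTGCCTCGTGGC → Tm = 102°C (< 103°C)
First 30 bases: TCCCGGGCCGGCCGTAAGTGCCTCGTGGCT → Tm = 104°C (≥ 103°C)
Each additional base adds 2°C (A/T) or 4°C (G/C), so Tm is non-decreasing in n; n = 30 is the first length to reach 103°C.

n = 30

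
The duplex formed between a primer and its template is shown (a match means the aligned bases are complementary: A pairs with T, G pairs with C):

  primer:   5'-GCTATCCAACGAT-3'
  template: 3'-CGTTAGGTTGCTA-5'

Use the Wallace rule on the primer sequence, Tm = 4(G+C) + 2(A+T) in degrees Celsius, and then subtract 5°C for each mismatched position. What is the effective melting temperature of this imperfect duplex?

Primer base counts: A=4, T=3, G=2, C=4 → A+T=7, G+C=6
Perfect-match Tm = 2(7) + 4(6) = 14 + 24 = 38°C
Mismatches (positions where the bases are not complementary): 1 (at position 3)
Effective Tm = 38 − 1×5 = 38 − 5 = 33°C

33°C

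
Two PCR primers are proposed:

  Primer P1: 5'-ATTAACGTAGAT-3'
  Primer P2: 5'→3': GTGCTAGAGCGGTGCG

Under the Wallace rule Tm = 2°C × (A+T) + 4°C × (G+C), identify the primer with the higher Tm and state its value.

Primer P1: A+T=9, G+C=3 → Tm = 2(9)+4(3) = 30°C
Primer P2: A+T=5, G+C=11 → Tm = 2(5)+4(11) = 54°C
30°C vs 54°C → primer P2 is higher.

Primer P2, 54°C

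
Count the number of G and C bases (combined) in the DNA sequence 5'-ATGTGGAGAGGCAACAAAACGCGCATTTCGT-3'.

15

Scanning the sequence gives A=10, T=6, G=9, C=6.
Total G or C: 9 + 6 = 15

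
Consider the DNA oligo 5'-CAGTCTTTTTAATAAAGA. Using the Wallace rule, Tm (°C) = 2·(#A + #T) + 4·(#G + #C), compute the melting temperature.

44°C

A=7, C=2, T=7, G=2
A+T = 14, G+C = 4
Tm = 2×14 + 4×4 = 44°C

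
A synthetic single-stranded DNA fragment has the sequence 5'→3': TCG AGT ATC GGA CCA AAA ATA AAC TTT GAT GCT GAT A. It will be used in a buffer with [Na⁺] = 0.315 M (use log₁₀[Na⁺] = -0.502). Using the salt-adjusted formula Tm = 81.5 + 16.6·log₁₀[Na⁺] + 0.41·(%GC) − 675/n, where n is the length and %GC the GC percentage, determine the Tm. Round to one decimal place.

Length n = 37. T=10, C=6, A=14, G=7
G+C = 13, so %GC = 13/37 × 100 = 35.135%
Salt term: 16.6 × (-0.502) = -8.333
GC term: 0.41 × 35.135 = 14.405; length term: −675/37 = −18.243
Tm = 81.5 + (-8.333) + 14.405 − 18.243 = 69.329 → 69.3°C

69.3°C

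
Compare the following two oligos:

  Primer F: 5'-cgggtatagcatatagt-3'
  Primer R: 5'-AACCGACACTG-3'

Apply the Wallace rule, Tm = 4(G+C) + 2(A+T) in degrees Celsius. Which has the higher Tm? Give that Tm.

Primer F, 48°C

Primer F: A+T=10, G+C=7 → Tm = 2(10)+4(7) = 48°C
Primer R: A+T=5, G+C=6 → Tm = 2(5)+4(6) = 34°C
48°C vs 34°C → primer F is higher.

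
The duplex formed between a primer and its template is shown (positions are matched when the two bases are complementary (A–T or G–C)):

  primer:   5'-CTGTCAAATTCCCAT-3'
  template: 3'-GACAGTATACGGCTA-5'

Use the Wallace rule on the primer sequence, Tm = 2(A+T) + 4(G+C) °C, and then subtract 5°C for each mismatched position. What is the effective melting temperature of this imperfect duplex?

Primer base counts: A=4, T=5, G=1, C=5 → A+T=9, G+C=6
Perfect-match Tm = 2(9) + 4(6) = 18 + 24 = 42°C
Mismatches (positions where the bases are not complementary): 3 (at positions 7, 10, 13)
Effective Tm = 42 − 3×5 = 42 − 15 = 27°C

27°C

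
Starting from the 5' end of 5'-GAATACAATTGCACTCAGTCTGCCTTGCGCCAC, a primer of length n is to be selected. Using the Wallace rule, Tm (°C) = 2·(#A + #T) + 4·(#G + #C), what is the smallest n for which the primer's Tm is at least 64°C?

First 22 bases: GAATACAATTGCACTCAGTCTG → Tm = 62°C (< 64°C)
First 23 bases: GAATACAATTGCACTCAGTCTGC → Tm = 66°C (≥ 64°C)
Since every base adds ≥2°C, Tm only increases with n, so the threshold is first crossed at n = 23.

n = 23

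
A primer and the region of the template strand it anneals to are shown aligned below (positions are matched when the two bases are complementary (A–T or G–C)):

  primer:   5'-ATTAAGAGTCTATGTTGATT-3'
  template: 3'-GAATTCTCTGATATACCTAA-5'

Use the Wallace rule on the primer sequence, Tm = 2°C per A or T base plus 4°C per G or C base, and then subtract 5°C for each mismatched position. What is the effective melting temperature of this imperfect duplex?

Primer base counts: A=6, T=9, G=4, C=1 → A+T=15, G+C=5
Perfect-match Tm = 2(15) + 4(5) = 30 + 20 = 50°C
Mismatches (positions where the bases are not complementary): 4 (at positions 1, 9, 14, 16)
Effective Tm = 50 − 4×5 = 50 − 20 = 30°C

30°C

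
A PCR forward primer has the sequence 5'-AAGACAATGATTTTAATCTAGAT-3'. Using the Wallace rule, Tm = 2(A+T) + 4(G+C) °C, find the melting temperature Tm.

Scanning the sequence gives C=2, G=3, T=8, A=10.
A+T = 18, G+C = 5
Tm = 2×18 + 4×5 = 56°C

56°C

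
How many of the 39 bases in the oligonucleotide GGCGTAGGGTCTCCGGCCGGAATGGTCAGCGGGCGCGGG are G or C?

30

A=4, G=20, C=10, T=5
Total G or C: 20 + 10 = 30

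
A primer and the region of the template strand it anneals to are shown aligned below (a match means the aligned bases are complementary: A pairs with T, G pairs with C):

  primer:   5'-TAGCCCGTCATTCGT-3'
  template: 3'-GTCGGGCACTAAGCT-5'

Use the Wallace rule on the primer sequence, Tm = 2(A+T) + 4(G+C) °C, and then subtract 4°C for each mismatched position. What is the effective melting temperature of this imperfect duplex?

34°C

Primer base counts: A=2, T=5, G=3, C=5 → A+T=7, G+C=8
Perfect-match Tm = 2(7) + 4(8) = 14 + 32 = 46°C
Mismatches (positions where the bases are not complementary): 3 (at positions 1, 9, 15)
Effective Tm = 46 − 3×4 = 46 − 12 = 34°C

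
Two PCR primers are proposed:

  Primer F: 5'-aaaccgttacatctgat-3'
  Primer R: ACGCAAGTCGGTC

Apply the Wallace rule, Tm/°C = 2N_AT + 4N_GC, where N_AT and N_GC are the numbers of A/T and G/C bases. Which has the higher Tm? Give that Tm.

Primer F: A+T=11, G+C=6 → Tm = 2(11)+4(6) = 46°C
Primer R: A+T=5, G+C=8 → Tm = 2(5)+4(8) = 42°C
46°C vs 42°C → primer F is higher.

Primer F, 46°C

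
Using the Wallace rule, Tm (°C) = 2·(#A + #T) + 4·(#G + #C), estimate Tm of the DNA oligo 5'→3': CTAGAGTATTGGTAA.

Scanning the sequence gives G=4, C=1, A=5, T=5.
So N_AT = 10 and N_GC = 5.
Tm = 2(10) + 4(5) = 20 + 20 = 40°C

40°C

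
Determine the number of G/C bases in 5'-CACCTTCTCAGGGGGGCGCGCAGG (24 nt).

Counting bases: G=10, A=3, C=8, T=3
Total G or C: 10 + 8 = 18

18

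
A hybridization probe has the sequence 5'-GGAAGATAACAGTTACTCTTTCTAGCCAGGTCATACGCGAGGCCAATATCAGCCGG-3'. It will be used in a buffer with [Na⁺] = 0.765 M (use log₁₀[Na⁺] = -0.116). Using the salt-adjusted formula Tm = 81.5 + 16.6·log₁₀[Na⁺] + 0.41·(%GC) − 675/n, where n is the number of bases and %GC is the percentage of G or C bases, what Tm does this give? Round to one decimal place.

Length n = 56. Counting bases: C=14, G=14, T=12, A=16
G+C = 28, so %GC = 28/56 × 100 = 50%
Salt term: 16.6 × (-0.116) = -1.926
GC term: 0.41 × 50 = 20.5; length term: −675/56 = −12.054
Tm = 81.5 + (-1.926) + 20.5 − 12.054 = 88.02 → 88.0°C

88.0°C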